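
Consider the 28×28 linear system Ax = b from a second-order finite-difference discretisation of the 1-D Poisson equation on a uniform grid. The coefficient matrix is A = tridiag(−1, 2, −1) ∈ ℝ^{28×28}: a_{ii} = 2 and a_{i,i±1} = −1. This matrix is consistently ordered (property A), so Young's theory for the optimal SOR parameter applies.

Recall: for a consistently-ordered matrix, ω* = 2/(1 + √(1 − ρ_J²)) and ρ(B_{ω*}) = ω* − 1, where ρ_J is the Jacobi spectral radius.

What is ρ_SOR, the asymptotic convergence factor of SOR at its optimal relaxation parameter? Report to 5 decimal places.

½·tridiag(1,0,1) at n=28: λ_k = cos(kπ/29); max |λ| at k=1 ⇒ ρ_J = cos(π/29) ≈ 0.99414.
root = sin(π/29) = 0.108119  (since 1−cos² = sin²).
ω* = 2 / (1 + 0.108119) = 2 / 1.108119 ≈ 1.80486.
ρ_SOR = ω* − 1 = 1.80486 − 1 = 0.80486.

ρ_SOR = 0.80486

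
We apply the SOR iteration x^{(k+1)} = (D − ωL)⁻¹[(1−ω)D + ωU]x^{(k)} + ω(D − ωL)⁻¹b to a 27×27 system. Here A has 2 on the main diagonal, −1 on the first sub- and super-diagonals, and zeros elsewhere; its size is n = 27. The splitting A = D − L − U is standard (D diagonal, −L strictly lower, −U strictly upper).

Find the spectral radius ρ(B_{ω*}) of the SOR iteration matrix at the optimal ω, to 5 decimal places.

ρ_SOR = 0.79862

With n=27, ρ(Jacobi) = cos(π/28) = 0.99371.
root = sin(π/28) = 0.111964  (since 1−cos² = sin²).
ω* = 2/(1 + 0.111964) = 2/1.111964 = 1.79862.
ρ_SOR = ω* − 1 = 1.79862 − 1 = 0.79862.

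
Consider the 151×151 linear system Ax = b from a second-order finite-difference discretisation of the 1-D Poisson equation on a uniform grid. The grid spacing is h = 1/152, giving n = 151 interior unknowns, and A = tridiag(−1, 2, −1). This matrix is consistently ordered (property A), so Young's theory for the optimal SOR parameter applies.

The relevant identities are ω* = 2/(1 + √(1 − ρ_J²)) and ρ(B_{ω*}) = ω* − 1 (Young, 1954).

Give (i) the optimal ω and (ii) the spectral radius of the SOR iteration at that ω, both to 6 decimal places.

n=151: λ(B_J) = 1 − λ(A)/2 = cos(kπ/152); k=1 gives ρ_J = 0.999786.
1 − cos²(π/152) = sin²(π/152) ⇒ √(1−ρ_J²) = sin(π/152) = 0.0206669.
[ω*] 2 ÷ (1 + 0.0206669) = 2 ÷ 1.0206669 = 1.959503.
Hence ρ(B_{ω*}) = 1.959503 − 1 = 0.959503.

ω* = 1.959503, ρ_SOR = 0.959503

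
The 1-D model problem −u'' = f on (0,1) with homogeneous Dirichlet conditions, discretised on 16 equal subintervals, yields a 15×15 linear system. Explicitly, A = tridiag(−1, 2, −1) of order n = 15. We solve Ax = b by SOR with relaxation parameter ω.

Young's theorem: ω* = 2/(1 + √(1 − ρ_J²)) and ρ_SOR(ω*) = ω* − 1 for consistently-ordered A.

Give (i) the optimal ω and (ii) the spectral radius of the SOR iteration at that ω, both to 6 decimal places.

n=15: λ(B_J) = 1 − λ(A)/2 = cos(kπ/16); k=1 gives ρ_J = 0.980785.
root = sin(π/16) = 0.1950903  (since 1−cos² = sin²).
ω* = 2/(1 + 0.1950903) = 2/1.1950903 = 1.673514.
ρ_SOR = ω* − 1 ≈ 0.673514.

ω* = 1.673514, ρ_SOR = 0.673514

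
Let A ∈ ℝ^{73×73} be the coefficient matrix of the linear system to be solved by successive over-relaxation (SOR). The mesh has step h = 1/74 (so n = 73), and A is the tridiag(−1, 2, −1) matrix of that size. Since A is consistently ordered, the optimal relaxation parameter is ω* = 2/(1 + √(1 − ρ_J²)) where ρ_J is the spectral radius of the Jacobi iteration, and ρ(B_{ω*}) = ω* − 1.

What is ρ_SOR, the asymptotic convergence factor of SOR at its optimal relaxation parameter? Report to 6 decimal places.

½·tridiag(1,0,1) at n=73: λ_k = cos(kπ/74); max |λ| at k=1 ⇒ ρ_J = cos(π/74) ≈ 0.999099.
√(1 − cos²(π/74)) = sin(π/74) ≈ 0.0424412.
ω* = 2/(1 + 0.0424412) = 2/1.0424412 = 1.918573.
[ρ_SOR] ω* − 1 = 0.918573.

ρ_SOR = 0.918573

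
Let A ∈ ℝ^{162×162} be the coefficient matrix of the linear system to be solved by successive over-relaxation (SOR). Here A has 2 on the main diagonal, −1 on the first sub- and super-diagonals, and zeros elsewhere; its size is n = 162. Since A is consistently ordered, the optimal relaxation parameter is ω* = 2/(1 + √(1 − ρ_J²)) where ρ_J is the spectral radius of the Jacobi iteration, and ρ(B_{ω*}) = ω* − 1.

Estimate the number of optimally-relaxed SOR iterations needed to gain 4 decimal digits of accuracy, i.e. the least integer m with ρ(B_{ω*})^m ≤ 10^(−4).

spectrum of D⁻¹(L+U) = {cos(kπ/163) : 1≤k≤162}; ρ_J = cos(π/163) = 0.9998143.
√(1−ρ_J²) simplifies to sin(π/163) = 0.0192724.
ω* = 2/(1 + 0.0192724) = 2/1.0192724 = 1.9621840.
ρ_SOR = ω* − 1 = 1.9621840 − 1 = 0.9621840.
ρ_SOR^m ≤ 10^(−4) ⇔ m ≥ 4·ln10/(−ln 0.9621840) = 9.21034/0.0385496 = 238.922; m = ⌈238.922⌉ = 239.

m = 239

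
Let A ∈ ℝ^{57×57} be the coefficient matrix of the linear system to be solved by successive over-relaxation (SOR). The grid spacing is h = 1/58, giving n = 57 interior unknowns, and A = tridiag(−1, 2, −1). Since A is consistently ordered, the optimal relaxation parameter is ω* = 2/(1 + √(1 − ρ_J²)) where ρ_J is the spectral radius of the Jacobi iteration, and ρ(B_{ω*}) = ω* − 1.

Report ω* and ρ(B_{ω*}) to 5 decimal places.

spectrum of D⁻¹(L+U) = {cos(kπ/58) : 1≤k≤57}; ρ_J = cos(π/58) = 0.99853.
√(1−ρ_J²) = |sin(π/58)| = 0.054139
ω* = 2/(1 + 0.054139) = 2/1.054139 = 1.89728.
and ρ(B_{ω*}) = 1.89728 − 1 = 0.89728.

ω* = 1.89728, ρ_SOR = 0.89728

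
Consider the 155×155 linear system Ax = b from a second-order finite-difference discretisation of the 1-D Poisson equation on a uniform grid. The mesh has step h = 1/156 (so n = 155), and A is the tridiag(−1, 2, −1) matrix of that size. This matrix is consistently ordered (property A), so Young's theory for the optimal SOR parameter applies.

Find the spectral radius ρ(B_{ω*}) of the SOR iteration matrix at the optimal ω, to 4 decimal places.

ρ_SOR = 0.9605

spectrum of D⁻¹(L+U) = {cos(kπ/156) : 1≤k≤155}; ρ_J = cos(π/156) = 0.9998.
1 − cos²(π/156) = sin²(π/156) ⇒ √(1−ρ_J²) = sin(π/156) = 0.02014.
Young: ω* = 2/(1+√(1−ρ_J²)) = 2/(1+0.02014) = 2/1.02014 = 1.9605.
At ω = 1.9605 every |λ(B_ω)| = ω−1, so ρ_SOR = 0.9605.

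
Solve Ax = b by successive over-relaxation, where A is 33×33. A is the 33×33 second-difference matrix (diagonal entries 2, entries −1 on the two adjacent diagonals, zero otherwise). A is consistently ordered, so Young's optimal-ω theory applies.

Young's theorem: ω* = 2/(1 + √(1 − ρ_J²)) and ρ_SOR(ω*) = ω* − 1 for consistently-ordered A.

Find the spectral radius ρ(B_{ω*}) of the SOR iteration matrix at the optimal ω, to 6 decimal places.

ρ_SOR = 0.831052

With n=33, ρ(Jacobi) = cos(π/34) = 0.995734.
root = sin(π/34) = 0.0922684  (since 1−cos² = sin²).
ω* = 2/(1+0.0922684) = 1.831052
ρ(B_{ω*}) = ω*−1 = 0.831052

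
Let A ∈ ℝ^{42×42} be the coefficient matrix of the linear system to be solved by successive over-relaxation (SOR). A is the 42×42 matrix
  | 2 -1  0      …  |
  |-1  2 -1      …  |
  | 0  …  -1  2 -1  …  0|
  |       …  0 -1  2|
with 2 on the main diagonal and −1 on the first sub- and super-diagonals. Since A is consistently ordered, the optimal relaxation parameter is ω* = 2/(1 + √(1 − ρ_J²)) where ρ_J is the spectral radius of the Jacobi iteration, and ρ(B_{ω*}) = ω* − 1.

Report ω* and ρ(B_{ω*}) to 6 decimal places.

ω* = 1.863941, ρ_SOR = 0.863941

[ρ_J] n=42: ρ(B_J) = cos(π/(n+1)) = cos(π/43) = 0.997332.
root = sin(π/43) = 0.0729953  (since 1−cos² = sin²).
ω* = 2/(1 + 0.0729953) = 2/1.0729953 = 1.863941.
ρ_SOR = ω* − 1 ≈ 0.863941.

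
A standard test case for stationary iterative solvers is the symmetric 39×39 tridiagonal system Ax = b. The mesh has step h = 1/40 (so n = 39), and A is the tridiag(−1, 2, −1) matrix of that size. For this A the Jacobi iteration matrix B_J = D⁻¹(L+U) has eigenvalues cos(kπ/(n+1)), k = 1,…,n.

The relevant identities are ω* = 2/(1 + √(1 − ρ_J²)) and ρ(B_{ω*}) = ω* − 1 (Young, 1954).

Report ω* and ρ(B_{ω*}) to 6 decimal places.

With n=39, ρ(Jacobi) = cos(π/40) = 0.996917.
√(1−ρ_J²) = |sin(π/40)| = 0.0784591
ω* = 2/(1+0.0784591) = 1.854498
ρ(B_{ω*}) = ω*−1 = 0.854498

ω* = 1.854498, ρ_SOR = 0.854498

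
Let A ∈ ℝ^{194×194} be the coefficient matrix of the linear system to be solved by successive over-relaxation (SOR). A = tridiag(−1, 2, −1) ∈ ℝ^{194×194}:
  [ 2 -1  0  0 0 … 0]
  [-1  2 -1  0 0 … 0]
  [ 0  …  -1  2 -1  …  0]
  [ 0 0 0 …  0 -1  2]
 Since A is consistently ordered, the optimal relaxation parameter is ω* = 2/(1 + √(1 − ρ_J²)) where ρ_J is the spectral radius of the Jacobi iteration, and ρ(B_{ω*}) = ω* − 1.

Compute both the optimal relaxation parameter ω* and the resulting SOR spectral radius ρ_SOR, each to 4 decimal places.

[ρ_J] n=194: ρ(B_J) = cos(π/(n+1)) = cos(π/195) = 0.9999.
root = sin(π/195) = 0.01611  (since 1−cos² = sin²).
Young: ω* = 2/(1+√(1−ρ_J²)) = 2/(1+0.01611) = 2/1.01611 = 1.9683.
ρ_SOR = ω* − 1 ≈ 0.9683.

ω* = 1.9683, ρ_SOR = 0.9683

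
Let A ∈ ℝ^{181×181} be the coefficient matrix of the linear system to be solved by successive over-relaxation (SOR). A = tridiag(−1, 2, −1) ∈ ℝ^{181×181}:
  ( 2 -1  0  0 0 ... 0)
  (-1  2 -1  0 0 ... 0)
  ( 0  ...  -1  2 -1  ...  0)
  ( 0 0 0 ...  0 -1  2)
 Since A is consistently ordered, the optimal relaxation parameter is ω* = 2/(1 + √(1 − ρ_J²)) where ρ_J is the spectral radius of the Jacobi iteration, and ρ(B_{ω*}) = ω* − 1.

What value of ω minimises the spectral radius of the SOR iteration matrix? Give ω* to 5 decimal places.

ω* = 1.96606

½·tridiag(1,0,1) at n=181: λ_k = cos(kπ/182); max |λ| at k=1 ⇒ ρ_J = cos(π/182) ≈ 0.99985.
√(1 − cos²(π/182)) = sin(π/182) ≈ 0.017261.
ω* = 2/(1 + 0.017261) = 2/1.017261 = 1.96606.
[ρ_SOR] ω* − 1 = 0.96606.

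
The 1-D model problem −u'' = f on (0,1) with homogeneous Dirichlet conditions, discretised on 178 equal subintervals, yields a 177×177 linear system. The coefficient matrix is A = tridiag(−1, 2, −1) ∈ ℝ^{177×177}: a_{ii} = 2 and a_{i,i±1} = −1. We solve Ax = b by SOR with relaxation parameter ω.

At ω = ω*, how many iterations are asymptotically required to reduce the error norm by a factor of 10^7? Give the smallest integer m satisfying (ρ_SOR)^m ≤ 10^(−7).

m = 457

spectrum of D⁻¹(L+U) = {cos(kπ/178) : 1≤k≤177}; ρ_J = cos(π/178) = 0.9998443.
1 − cos²(π/178) = sin²(π/178) ⇒ √(1−ρ_J²) = sin(π/178) = 0.0176485.
Then 2/(1+√(1−ρ_J²)) = 2/(1+0.0176485); ω* = 2/1.0176485 = 1.9653151.
[ρ_SOR] ω* − 1 = 0.9653151.
Need (0.9653151)^m ≤ 10^(−7): m ≥ 7·ln10/|ln 0.9653151| = 16.1181/0.0353007 = 456.594 ⇒ m = 457.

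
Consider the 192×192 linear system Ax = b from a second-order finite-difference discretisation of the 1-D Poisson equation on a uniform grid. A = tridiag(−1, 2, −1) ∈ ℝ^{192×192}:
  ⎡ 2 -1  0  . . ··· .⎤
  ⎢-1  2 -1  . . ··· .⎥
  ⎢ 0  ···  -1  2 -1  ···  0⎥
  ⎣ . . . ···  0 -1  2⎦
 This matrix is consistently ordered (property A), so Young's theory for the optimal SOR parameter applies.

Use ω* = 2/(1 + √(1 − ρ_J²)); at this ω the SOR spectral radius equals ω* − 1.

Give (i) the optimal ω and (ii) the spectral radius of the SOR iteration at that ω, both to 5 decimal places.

ω* = 1.96797, ρ_SOR = 0.96797

B_J for the 192×192 system has eigenvalues cos(kπ/193); ρ_J = cos(π/193) = 0.99987.
root = sin(π/193) = 0.016277  (since 1−cos² = sin²).
ω* = 2 / (1 + 0.016277) = 2 / 1.016277 ≈ 1.96797.
ρ(B_{ω*}) = ω*−1 = 0.96797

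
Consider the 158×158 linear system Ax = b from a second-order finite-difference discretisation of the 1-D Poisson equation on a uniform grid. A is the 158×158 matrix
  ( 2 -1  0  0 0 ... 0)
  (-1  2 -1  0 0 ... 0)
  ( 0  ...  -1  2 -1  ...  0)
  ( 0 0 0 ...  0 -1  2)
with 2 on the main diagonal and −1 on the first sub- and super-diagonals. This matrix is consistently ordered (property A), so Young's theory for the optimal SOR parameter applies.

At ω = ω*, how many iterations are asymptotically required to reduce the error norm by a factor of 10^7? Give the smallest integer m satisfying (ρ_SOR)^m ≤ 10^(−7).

ρ_J = max_k |cos(kπ/159)| = cos(π/159) = 0.9998048
root = sin(π/159) = 0.0197572  (since 1−cos² = sin²).
Then 2/(1+√(1−ρ_J²)) = 2/(1+0.0197572); ω* = 2/1.0197572 = 1.9612512.
ρ_SOR = ω* − 1 ≈ 0.9612512.
7·ln10 = 16.1181; −ln(0.9612512) = 0.0395195; m = ⌈16.1181/0.0395195⌉ = ⌈407.852⌉ = 408.

m = 408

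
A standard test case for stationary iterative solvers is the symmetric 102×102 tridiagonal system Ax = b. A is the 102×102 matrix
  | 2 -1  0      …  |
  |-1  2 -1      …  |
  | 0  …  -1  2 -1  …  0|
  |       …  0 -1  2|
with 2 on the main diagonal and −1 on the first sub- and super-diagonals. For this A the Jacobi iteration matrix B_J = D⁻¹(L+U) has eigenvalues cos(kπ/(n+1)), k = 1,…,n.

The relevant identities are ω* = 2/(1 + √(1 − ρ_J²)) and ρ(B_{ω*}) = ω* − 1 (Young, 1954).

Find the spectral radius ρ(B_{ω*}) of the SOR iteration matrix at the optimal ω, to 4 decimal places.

ρ_SOR = 0.9408

B_J for the 102×102 system has eigenvalues cos(kπ/103); ρ_J = cos(π/103) = 0.9995.
√(1−ρ_J²) simplifies to sin(π/103) = 0.03050.
Young: ω* = 2/(1+√(1−ρ_J²)) = 2/(1+0.03050) = 2/1.03050 = 1.9408.
ρ_SOR = ω* − 1 = 1.9408 − 1 = 0.9408.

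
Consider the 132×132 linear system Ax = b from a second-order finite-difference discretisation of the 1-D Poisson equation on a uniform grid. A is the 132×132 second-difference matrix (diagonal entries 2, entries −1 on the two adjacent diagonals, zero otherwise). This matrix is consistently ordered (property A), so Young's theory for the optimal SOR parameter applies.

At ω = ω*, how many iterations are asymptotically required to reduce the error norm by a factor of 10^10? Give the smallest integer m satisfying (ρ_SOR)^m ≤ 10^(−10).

[ρ_J] n=132: ρ(B_J) = cos(π/(n+1)) = cos(π/133) = 0.9997210.
√(1 − cos²(π/133)) = sin(π/133) ≈ 0.0236188.
Then 2/(1+√(1−ρ_J²)) = 2/(1+0.0236188); ω* = 2/1.0236188 = 1.9538524.
Hence ρ(B_{ω*}) = 1.9538524 − 1 = 0.9538524.
m ≥ 10·ln10 / (−ln 0.9538524) = 487.359; smallest integer m = 488.

m = 488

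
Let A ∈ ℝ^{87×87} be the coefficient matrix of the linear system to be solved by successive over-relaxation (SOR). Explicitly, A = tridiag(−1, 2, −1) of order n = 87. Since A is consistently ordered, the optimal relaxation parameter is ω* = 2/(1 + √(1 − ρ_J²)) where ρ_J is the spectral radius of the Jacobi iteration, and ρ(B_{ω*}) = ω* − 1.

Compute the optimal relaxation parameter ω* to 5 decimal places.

[ρ_J] n=87: ρ(B_J) = cos(π/(n+1)) = cos(π/88) = 0.99936.
√(1−ρ_J²) simplifies to sin(π/88) = 0.035692.
Then 2/(1+√(1−ρ_J²)) = 2/(1+0.035692); ω* = 2/1.035692 = 1.93108.
Hence ρ(B_{ω*}) = 1.93108 − 1 = 0.93108.

ω* = 1.93108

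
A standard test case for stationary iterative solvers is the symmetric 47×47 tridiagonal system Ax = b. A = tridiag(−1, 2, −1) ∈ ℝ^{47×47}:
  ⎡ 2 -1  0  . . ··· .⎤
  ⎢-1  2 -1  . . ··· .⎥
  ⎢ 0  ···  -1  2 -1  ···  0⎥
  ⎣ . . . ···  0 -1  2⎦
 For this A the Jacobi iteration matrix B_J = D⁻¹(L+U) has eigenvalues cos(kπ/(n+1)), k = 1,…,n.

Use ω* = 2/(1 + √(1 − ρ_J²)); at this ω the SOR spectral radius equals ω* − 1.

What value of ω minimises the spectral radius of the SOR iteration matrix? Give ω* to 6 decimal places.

ω* = 1.877224

n=47: λ(B_J) = 1 − λ(A)/2 = cos(kπ/48); k=1 gives ρ_J = 0.997859.
√(1−ρ_J²) = |sin(π/48)| = 0.0654031
ω* = 2/(1 + 0.0654031) = 2/1.0654031 = 1.877224.
ρ_SOR = ω* − 1 = 1.877224 − 1 = 0.877224.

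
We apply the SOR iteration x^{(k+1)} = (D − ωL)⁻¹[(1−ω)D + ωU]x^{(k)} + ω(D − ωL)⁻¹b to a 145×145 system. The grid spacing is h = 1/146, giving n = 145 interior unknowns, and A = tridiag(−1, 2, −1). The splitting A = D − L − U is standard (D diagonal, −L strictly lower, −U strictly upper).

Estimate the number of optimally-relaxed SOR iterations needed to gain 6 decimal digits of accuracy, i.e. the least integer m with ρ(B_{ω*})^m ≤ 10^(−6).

½·tridiag(1,0,1) at n=145: λ_k = cos(kπ/146); max |λ| at k=1 ⇒ ρ_J = cos(π/146) ≈ 0.9997685.
1 − cos²(π/146) = sin²(π/146) ⇒ √(1−ρ_J²) = sin(π/146) = 0.0215161.
[ω*] 2 ÷ (1 + 0.0215161) = 2 ÷ 1.0215161 = 1.9578742.
At ω = 1.9578742 every |λ(B_ω)| = ω−1, so ρ_SOR = 0.9578742.
(0.9578742)^m ≤ 10^{−6}  ⇒  m·ln(0.9578742) ≤ −6·ln10  ⇒  m ≥ 321.001  ⇒  m = 322

m = 322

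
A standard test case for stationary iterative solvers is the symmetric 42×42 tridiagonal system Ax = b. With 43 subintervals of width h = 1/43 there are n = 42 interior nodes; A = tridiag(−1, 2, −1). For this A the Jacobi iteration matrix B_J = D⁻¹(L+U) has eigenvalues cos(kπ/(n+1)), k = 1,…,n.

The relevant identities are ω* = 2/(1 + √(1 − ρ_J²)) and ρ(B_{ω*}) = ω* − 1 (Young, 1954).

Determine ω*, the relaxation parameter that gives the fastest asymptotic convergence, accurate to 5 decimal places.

ω* = 1.86394

With n=42, ρ(Jacobi) = cos(π/43) = 0.99733.
1 − cos²(π/43) = sin²(π/43) ⇒ √(1−ρ_J²) = sin(π/43) = 0.072995.
ω* = 2/(1 + 0.072995) = 2/1.072995 = 1.86394.
ρ(B_{ω*}) = ω*−1 = 0.86394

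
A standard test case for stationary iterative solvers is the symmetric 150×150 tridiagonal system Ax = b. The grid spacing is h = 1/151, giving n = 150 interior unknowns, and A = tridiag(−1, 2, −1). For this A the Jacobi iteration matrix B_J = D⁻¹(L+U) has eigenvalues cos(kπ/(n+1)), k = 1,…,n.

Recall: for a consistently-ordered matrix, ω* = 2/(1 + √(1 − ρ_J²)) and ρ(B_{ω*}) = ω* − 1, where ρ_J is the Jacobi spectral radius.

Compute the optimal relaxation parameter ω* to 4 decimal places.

n=150: λ(B_J) = 1 − λ(A)/2 = cos(kπ/151); k=1 gives ρ_J = 0.9998.
root = sin(π/151) = 0.02080  (since 1−cos² = sin²).
[ω*] 2 ÷ (1 + 0.02080) = 2 ÷ 1.02080 = 1.9592.
ρ(B_{ω*}) = ω*−1 = 0.9592

ω* = 1.9592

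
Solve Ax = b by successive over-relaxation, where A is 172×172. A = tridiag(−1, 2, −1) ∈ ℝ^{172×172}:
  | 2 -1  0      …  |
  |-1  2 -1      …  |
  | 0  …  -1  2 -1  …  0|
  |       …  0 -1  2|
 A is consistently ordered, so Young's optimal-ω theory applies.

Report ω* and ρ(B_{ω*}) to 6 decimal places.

ω* = 1.964331, ρ_SOR = 0.964331

ρ_J = max_k |cos(kπ/173)| = cos(π/173) = 0.999835
√(1−ρ_J²) = |sin(π/173)| = 0.0181585
[ω*] 2 ÷ (1 + 0.0181585) = 2 ÷ 1.0181585 = 1.964331.
and ρ(B_{ω*}) = 1.964331 − 1 = 0.964331.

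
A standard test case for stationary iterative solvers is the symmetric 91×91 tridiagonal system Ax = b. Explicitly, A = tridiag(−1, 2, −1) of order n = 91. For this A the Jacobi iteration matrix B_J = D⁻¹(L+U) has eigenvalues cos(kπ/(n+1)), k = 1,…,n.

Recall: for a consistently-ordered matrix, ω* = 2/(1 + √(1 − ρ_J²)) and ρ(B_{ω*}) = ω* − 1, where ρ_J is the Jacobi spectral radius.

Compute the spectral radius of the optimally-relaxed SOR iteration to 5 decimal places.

ρ_SOR = 0.93397

ρ_J = max_k |cos(kπ/92)| = cos(π/92) = 0.99942
√(1−ρ_J²) simplifies to sin(π/92) = 0.034141.
[ω*] 2 ÷ (1 + 0.034141) = 2 ÷ 1.034141 = 1.93397.
ρ(B_{ω*}) = ω*−1 = 0.93397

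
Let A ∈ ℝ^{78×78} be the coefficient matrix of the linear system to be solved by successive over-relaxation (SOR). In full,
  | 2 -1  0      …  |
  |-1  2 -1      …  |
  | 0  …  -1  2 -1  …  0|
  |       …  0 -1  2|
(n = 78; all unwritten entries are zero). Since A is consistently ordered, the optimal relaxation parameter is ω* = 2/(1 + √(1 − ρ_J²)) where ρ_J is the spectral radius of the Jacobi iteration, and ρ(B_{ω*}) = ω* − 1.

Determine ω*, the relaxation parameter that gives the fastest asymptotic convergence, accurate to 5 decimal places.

n=78: λ(B_J) = 1 − λ(A)/2 = cos(kπ/79); k=1 gives ρ_J = 0.99921.
√(1−ρ_J²) simplifies to sin(π/79) = 0.039757.
[ω*] 2 ÷ (1 + 0.039757) = 2 ÷ 1.039757 = 1.92353.
ρ(B_{ω*}) = ω*−1 = 0.92353

ω* = 1.92353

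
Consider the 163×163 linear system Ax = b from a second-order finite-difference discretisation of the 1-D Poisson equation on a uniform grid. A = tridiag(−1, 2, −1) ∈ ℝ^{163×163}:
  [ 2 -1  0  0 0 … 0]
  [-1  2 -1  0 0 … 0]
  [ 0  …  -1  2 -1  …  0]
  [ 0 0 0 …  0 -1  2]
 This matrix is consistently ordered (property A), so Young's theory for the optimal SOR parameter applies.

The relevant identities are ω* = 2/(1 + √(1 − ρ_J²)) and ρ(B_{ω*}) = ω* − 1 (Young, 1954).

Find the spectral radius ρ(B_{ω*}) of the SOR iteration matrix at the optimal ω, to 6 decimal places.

n=163: λ(B_J) = 1 − λ(A)/2 = cos(kπ/164); k=1 gives ρ_J = 0.999817.
√(1 − cos²(π/164)) = sin(π/164) ≈ 0.0191549.
ω* = 2 / (1 + 0.0191549) = 2 / 1.0191549 ≈ 1.962410.
and ρ(B_{ω*}) = 1.962410 − 1 = 0.962410.

ρ_SOR = 0.962410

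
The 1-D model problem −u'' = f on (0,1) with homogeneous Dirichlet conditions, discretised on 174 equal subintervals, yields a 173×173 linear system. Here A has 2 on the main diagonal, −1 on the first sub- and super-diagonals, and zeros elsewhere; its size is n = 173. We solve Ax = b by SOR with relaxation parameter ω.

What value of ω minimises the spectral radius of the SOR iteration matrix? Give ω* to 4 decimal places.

ω* = 1.9645

n=173: λ(B_J) = 1 − λ(A)/2 = cos(kπ/174); k=1 gives ρ_J = 0.9998.
√(1−ρ_J²) simplifies to sin(π/174) = 0.01805.
Then 2/(1+√(1−ρ_J²)) = 2/(1+0.01805); ω* = 2/1.01805 = 1.9645.
[ρ_SOR] ω* − 1 = 0.9645.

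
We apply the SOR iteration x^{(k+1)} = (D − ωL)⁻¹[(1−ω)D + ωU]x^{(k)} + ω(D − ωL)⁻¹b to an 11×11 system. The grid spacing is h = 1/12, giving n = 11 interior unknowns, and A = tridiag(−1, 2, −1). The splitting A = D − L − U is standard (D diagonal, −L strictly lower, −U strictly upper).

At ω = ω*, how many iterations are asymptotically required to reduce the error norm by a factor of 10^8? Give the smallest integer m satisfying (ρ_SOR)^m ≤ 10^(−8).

spectrum of D⁻¹(L+U) = {cos(kπ/12) : 1≤k≤11}; ρ_J = cos(π/12) = 0.9659258.
root = sin(π/12) = 0.2588190  (since 1−cos² = sin²).
ω* = 2 / (1 + 0.2588190) = 2 / 1.2588190 ≈ 1.5887908.
[ρ_SOR] ω* − 1 = 0.5887908.
(0.5887908)^m ≤ 10^{−8}  ⇒  m·ln(0.5887908) ≤ −8·ln10  ⇒  m ≥ 34.777  ⇒  m = 35

m = 35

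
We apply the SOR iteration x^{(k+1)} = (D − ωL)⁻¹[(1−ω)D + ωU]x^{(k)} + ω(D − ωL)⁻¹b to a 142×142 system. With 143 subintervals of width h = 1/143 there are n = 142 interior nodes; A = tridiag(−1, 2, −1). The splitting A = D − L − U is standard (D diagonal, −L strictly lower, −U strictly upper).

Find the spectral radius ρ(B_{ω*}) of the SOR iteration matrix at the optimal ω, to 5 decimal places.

ρ_SOR = 0.95701

With n=142, ρ(Jacobi) = cos(π/143) = 0.99976.
root = sin(π/143) = 0.021967  (since 1−cos² = sin²).
ω* = 2/(1+0.021967) = 1.95701
[ρ_SOR] ω* − 1 = 0.95701.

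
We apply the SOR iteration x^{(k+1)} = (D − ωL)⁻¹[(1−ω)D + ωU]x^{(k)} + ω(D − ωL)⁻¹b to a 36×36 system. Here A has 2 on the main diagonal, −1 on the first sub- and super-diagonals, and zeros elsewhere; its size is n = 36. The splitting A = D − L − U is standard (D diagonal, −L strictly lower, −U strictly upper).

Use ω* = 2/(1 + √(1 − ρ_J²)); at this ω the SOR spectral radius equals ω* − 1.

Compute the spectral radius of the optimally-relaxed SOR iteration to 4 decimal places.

spectrum of D⁻¹(L+U) = {cos(kπ/37) : 1≤k≤36}; ρ_J = cos(π/37) = 0.9964.
1 − cos²(π/37) = sin²(π/37) ⇒ √(1−ρ_J²) = sin(π/37) = 0.08481.
ω* = 2 / (1 + 0.08481) = 2 / 1.08481 ≈ 1.8436.
ρ_SOR = ω* − 1 = 1.8436 − 1 = 0.8436.

ρ_SOR = 0.8436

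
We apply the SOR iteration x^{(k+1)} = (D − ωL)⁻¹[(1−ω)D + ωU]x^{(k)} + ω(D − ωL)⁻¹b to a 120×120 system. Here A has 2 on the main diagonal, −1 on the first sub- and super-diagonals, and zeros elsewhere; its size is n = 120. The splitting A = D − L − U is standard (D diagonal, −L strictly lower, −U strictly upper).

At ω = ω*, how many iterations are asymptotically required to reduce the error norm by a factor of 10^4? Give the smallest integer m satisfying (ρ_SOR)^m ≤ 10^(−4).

spectrum of D⁻¹(L+U) = {cos(kπ/121) : 1≤k≤120}; ρ_J = cos(π/121) = 0.9996630.
√(1 − cos²(π/121)) = sin(π/121) ≈ 0.0259607.
ω* = 2 / (1 + 0.0259607) = 2 / 1.0259607 ≈ 1.9493924.
and ρ(B_{ω*}) = 1.9493924 − 1 = 0.9493924.
4·ln10 = 9.21034; −ln(0.9493924) = 0.0519331; m = ⌈9.21034/0.0519331⌉ = ⌈177.350⌉ = 178.

m = 178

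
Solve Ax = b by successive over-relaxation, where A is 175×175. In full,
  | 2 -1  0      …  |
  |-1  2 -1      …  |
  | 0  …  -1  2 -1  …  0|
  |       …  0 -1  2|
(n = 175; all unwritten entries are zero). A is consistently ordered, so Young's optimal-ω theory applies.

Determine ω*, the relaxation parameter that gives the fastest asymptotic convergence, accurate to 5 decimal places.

B_J for the 175×175 system has eigenvalues cos(kπ/176); ρ_J = cos(π/176) = 0.99984.
1 − cos²(π/176) = sin²(π/176) ⇒ √(1−ρ_J²) = sin(π/176) = 0.017849.
ω* = 2 / (1 + 0.017849) = 2 / 1.017849 ≈ 1.96493.
ρ(B_{ω*}) = ω*−1 = 0.96493

ω* = 1.96493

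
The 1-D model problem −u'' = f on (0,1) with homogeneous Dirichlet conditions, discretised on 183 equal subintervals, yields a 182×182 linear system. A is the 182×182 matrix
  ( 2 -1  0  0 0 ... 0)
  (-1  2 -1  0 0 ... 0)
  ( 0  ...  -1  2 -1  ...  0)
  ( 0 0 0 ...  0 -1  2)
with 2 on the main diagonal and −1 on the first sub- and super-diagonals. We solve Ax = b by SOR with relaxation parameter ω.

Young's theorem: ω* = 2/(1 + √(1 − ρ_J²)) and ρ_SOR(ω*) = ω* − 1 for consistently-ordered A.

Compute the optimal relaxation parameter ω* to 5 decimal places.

ω* = 1.96625

½·tridiag(1,0,1) at n=182: λ_k = cos(kπ/183); max |λ| at k=1 ⇒ ρ_J = cos(π/183) ≈ 0.99985.
1 − cos²(π/183) = sin²(π/183) ⇒ √(1−ρ_J²) = sin(π/183) = 0.017166.
ω* = 2/(1 + 0.017166) = 2/1.017166 = 1.96625.
At ω = 1.96625 every |λ(B_ω)| = ω−1, so ρ_SOR = 0.96625.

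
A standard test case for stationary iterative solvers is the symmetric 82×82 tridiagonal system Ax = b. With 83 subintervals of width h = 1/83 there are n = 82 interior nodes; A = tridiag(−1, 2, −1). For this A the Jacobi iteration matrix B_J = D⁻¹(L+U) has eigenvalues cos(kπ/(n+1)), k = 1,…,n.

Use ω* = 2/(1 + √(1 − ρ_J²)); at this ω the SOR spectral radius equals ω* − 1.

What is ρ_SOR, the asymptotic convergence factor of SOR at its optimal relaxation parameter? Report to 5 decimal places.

[ρ_J] n=82: ρ(B_J) = cos(π/(n+1)) = cos(π/83) = 0.99928.
√(1 − cos²(π/83)) = sin(π/83) ≈ 0.037841.
ω* = 2 / (1 + 0.037841) = 2 / 1.037841 ≈ 1.92708.
At ω = 1.92708 every |λ(B_ω)| = ω−1, so ρ_SOR = 0.92708.

ρ_SOR = 0.92708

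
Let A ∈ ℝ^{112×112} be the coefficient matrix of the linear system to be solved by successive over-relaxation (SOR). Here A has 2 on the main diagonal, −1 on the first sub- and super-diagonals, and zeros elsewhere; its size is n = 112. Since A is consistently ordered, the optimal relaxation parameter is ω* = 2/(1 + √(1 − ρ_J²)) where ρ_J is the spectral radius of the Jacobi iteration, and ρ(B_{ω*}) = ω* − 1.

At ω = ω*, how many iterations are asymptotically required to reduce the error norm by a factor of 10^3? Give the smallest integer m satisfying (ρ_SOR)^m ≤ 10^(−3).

With n=112, ρ(Jacobi) = cos(π/113) = 0.9996136.
√(1−ρ_J²) simplifies to sin(π/113) = 0.0277981.
ω* = 2 / (1 + 0.0277981) = 2 / 1.0277981 ≈ 1.9459075.
ρ_SOR = ω* − 1 = 1.9459075 − 1 = 0.9459075.
3·ln10 = 6.90776; −ln(0.9459075) = 0.0556105; m = ⌈6.90776/0.0556105⌉ = ⌈124.217⌉ = 125.

m = 125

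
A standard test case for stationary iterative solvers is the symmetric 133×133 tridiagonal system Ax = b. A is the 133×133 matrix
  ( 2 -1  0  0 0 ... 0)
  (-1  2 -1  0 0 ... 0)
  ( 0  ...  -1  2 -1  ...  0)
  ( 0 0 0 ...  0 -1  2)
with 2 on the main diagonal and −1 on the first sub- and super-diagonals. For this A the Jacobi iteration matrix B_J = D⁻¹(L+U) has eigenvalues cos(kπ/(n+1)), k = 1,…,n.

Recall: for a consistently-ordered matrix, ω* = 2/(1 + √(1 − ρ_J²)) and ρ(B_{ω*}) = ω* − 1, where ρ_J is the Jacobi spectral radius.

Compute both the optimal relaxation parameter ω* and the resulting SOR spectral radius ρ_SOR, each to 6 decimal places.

ω* = 1.954189, ρ_SOR = 0.954189

½·tridiag(1,0,1) at n=133: λ_k = cos(kπ/134); max |λ| at k=1 ⇒ ρ_J = cos(π/134) ≈ 0.999725.
1 − cos²(π/134) = sin²(π/134) ⇒ √(1−ρ_J²) = sin(π/134) = 0.0234426.
So ω* = 2/1.0234426 = 1.954189 (Young).
and ρ(B_{ω*}) = 1.954189 − 1 = 0.954189.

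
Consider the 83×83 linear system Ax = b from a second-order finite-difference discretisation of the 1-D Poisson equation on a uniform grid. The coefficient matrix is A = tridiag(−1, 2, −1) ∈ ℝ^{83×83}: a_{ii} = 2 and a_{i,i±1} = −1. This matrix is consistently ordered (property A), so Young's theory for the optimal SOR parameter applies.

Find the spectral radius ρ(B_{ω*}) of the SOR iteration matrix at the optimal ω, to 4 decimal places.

[ρ_J] n=83: ρ(B_J) = cos(π/(n+1)) = cos(π/84) = 0.9993.
√(1−ρ_J²) = |sin(π/84)| = 0.03739
Young: ω* = 2/(1+√(1−ρ_J²)) = 2/(1+0.03739) = 2/1.03739 = 1.9279.
ρ_SOR = ω* − 1 ≈ 0.9279.

ρ_SOR = 0.9279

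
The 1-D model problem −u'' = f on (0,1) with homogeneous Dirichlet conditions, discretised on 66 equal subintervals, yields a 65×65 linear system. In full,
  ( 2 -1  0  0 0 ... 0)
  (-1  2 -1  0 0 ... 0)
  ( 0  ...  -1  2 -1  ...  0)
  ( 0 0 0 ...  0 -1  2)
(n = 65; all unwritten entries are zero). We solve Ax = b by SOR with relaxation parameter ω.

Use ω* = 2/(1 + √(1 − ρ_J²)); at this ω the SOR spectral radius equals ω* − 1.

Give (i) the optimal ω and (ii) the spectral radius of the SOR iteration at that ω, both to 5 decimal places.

n=65: λ(B_J) = 1 − λ(A)/2 = cos(kπ/66); k=1 gives ρ_J = 0.99887.
1 − cos²(π/66) = sin²(π/66) ⇒ √(1−ρ_J²) = sin(π/66) = 0.047582.
Then 2/(1+√(1−ρ_J²)) = 2/(1+0.047582); ω* = 2/1.047582 = 1.90916.
and ρ(B_{ω*}) = 1.90916 − 1 = 0.90916.

ω* = 1.90916, ρ_SOR = 0.90916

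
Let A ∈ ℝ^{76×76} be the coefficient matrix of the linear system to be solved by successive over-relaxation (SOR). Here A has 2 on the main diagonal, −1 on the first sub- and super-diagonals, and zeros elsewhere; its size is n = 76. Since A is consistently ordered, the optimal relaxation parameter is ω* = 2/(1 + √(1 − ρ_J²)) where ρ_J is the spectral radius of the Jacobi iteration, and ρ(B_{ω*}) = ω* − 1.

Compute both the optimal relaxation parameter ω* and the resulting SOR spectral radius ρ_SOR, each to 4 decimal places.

ω* = 1.9216, ρ_SOR = 0.9216

½·tridiag(1,0,1) at n=76: λ_k = cos(kπ/77); max |λ| at k=1 ⇒ ρ_J = cos(π/77) ≈ 0.9992.
√(1 − cos²(π/77)) = sin(π/77) ≈ 0.04079.
Then 2/(1+√(1−ρ_J²)) = 2/(1+0.04079); ω* = 2/1.04079 = 1.9216.
ρ(B_{ω*}) = ω*−1 = 0.9216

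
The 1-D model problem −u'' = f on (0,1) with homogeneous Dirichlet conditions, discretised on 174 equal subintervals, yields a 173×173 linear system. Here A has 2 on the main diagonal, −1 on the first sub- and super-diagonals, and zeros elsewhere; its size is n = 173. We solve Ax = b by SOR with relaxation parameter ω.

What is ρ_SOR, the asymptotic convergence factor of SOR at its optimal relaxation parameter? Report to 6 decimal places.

ρ_J = max_k |cos(kπ/174)| = cos(π/174) = 0.999837
root = sin(π/174) = 0.0180541  (since 1−cos² = sin²).
ω* = 2 / (1 + 0.0180541) = 2 / 1.0180541 ≈ 1.964532.
Hence ρ(B_{ω*}) = 1.964532 − 1 = 0.964532.

ρ_SOR = 0.964532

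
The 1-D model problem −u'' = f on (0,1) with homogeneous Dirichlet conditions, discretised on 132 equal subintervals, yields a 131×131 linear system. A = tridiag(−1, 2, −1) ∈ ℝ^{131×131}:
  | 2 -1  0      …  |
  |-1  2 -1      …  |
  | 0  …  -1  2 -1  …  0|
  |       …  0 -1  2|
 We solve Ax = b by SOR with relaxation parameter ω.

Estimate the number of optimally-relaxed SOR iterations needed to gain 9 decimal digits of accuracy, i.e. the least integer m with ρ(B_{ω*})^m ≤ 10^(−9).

m = 436

With n=131, ρ(Jacobi) = cos(π/132) = 0.9997168.
√(1−ρ_J²) = |sin(π/132)| = 0.0237977
Young: ω* = 2/(1+√(1−ρ_J²)) = 2/(1+0.0237977) = 2/1.0237977 = 1.9535109.
ρ_SOR = ω* − 1 ≈ 0.9535109.
m ≥ 9·ln10 / (−ln 0.9535109) = 435.323; smallest integer m = 436.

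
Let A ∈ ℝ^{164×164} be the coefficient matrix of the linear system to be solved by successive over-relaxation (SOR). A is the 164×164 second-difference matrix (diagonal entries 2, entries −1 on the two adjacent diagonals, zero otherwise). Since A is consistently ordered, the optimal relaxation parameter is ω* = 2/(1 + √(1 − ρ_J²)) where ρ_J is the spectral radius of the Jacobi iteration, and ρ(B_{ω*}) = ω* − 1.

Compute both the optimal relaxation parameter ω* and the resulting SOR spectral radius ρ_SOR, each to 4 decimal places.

ω* = 1.9626, ρ_SOR = 0.9626

n=164: λ(B_J) = 1 − λ(A)/2 = cos(kπ/165); k=1 gives ρ_J = 0.9998.
√(1−ρ_J²) simplifies to sin(π/165) = 0.01904.
ω* = 2/(1+0.01904) = 1.9626
ρ_SOR = ω* − 1 = 1.9626 − 1 = 0.9626.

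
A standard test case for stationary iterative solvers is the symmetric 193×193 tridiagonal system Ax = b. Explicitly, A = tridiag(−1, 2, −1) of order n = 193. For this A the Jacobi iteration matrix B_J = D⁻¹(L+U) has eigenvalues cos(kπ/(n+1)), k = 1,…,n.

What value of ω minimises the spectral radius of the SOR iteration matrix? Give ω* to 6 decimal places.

ω* = 1.968130

B_J for the 193×193 system has eigenvalues cos(kπ/194); ρ_J = cos(π/194) = 0.999869.
√(1 − cos²(π/194)) = sin(π/194) ≈ 0.0161931.
ω* = 2/(1 + 0.0161931) = 2/1.0161931 = 1.968130.
ρ(B_{ω*}) = ω*−1 = 0.968130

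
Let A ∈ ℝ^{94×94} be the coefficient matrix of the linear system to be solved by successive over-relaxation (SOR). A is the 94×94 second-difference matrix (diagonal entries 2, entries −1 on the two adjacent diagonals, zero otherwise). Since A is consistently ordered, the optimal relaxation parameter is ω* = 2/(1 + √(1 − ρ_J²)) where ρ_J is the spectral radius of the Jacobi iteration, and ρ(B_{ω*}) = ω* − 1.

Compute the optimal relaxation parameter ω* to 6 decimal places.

ω* = 1.935990

B_J for the 94×94 system has eigenvalues cos(kπ/95); ρ_J = cos(π/95) = 0.999453.
√(1 − cos²(π/95)) = sin(π/95) ≈ 0.0330634.
Young: ω* = 2/(1+√(1−ρ_J²)) = 2/(1+0.0330634) = 2/1.0330634 = 1.935990.
and ρ(B_{ω*}) = 1.935990 − 1 = 0.935990.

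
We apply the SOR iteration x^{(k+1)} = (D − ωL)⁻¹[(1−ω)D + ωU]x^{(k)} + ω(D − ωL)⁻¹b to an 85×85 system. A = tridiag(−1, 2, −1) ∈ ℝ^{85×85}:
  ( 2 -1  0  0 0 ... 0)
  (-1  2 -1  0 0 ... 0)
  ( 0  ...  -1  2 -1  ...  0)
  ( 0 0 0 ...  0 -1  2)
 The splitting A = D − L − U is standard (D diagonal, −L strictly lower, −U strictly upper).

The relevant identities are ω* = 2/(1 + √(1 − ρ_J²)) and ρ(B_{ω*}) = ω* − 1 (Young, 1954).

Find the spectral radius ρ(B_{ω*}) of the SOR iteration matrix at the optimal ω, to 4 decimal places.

ρ_SOR = 0.9295

B_J for the 85×85 system has eigenvalues cos(kπ/86); ρ_J = cos(π/86) = 0.9993.
root = sin(π/86) = 0.03652  (since 1−cos² = sin²).
Young: ω* = 2/(1+√(1−ρ_J²)) = 2/(1+0.03652) = 2/1.03652 = 1.9295.
[ρ_SOR] ω* − 1 = 0.9295.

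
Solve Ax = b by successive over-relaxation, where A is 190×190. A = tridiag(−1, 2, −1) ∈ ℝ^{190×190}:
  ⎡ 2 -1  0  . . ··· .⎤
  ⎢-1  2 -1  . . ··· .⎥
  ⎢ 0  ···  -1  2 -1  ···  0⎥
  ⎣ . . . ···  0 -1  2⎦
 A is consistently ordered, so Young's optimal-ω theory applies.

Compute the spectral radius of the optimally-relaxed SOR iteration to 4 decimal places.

½·tridiag(1,0,1) at n=190: λ_k = cos(kπ/191); max |λ| at k=1 ⇒ ρ_J = cos(π/191) ≈ 0.9999.
1 − cos²(π/191) = sin²(π/191) ⇒ √(1−ρ_J²) = sin(π/191) = 0.01645.
ω* = 2 / (1 + 0.01645) = 2 / 1.01645 ≈ 1.9676.
ρ_SOR = ω* − 1 = 1.9676 − 1 = 0.9676.

ρ_SOR = 0.9676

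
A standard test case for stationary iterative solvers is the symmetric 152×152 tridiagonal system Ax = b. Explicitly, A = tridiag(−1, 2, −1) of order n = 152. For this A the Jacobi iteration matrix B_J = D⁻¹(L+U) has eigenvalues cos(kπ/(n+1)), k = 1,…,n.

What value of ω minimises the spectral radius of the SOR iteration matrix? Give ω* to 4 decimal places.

ω* = 1.9598

[ρ_J] n=152: ρ(B_J) = cos(π/(n+1)) = cos(π/153) = 0.9998.
√(1 − cos²(π/153)) = sin(π/153) ≈ 0.02053.
Young: ω* = 2/(1+√(1−ρ_J²)) = 2/(1+0.02053) = 2/1.02053 = 1.9598.
ρ_SOR = ω* − 1 = 1.9598 − 1 = 0.9598.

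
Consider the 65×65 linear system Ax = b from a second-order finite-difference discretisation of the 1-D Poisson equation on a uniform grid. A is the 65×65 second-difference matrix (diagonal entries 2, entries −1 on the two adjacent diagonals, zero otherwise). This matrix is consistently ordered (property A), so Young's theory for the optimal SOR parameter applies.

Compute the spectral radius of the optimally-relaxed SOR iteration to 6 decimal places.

ρ_SOR = 0.909159

B_J for the 65×65 system has eigenvalues cos(kπ/66); ρ_J = cos(π/66) = 0.998867.
√(1−ρ_J²) = |sin(π/66)| = 0.0475819
Young: ω* = 2/(1+√(1−ρ_J²)) = 2/(1+0.0475819) = 2/1.0475819 = 1.909159.
ρ_SOR = ω* − 1 = 1.909159 − 1 = 0.909159.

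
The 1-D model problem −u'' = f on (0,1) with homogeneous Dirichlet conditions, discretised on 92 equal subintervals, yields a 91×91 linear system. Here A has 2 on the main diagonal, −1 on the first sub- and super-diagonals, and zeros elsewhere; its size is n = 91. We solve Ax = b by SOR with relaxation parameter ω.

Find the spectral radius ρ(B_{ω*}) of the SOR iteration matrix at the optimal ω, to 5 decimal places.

ρ_SOR = 0.93397

[ρ_J] n=91: ρ(B_J) = cos(π/(n+1)) = cos(π/92) = 0.99942.
√(1−ρ_J²) = |sin(π/92)| = 0.034141
[ω*] 2 ÷ (1 + 0.034141) = 2 ÷ 1.034141 = 1.93397.
and ρ(B_{ω*}) = 1.93397 − 1 = 0.93397.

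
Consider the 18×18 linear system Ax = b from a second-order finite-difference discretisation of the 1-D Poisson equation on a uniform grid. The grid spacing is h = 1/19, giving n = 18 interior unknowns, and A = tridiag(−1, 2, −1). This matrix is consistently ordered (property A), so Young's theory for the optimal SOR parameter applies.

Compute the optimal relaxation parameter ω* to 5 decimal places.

n=18: λ(B_J) = 1 − λ(A)/2 = cos(kπ/19); k=1 gives ρ_J = 0.98636.
√(1−ρ_J²) simplifies to sin(π/19) = 0.164595.
[ω*] 2 ÷ (1 + 0.164595) = 2 ÷ 1.164595 = 1.71734.
ρ(B_{ω*}) = ω*−1 = 0.71734

ω* = 1.71734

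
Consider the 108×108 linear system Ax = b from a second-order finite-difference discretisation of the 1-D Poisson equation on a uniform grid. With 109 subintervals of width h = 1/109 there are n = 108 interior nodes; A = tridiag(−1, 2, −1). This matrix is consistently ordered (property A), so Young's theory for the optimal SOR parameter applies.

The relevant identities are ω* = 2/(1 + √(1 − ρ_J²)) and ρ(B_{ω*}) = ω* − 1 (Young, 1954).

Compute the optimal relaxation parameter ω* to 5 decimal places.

ρ_J = max_k |cos(kπ/109)| = cos(π/109) = 0.99958
1 − cos²(π/109) = sin²(π/109) ⇒ √(1−ρ_J²) = sin(π/109) = 0.028818.
[ω*] 2 ÷ (1 + 0.028818) = 2 ÷ 1.028818 = 1.94398.
ρ(B_{ω*}) = ω*−1 = 0.94398

ω* = 1.94398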